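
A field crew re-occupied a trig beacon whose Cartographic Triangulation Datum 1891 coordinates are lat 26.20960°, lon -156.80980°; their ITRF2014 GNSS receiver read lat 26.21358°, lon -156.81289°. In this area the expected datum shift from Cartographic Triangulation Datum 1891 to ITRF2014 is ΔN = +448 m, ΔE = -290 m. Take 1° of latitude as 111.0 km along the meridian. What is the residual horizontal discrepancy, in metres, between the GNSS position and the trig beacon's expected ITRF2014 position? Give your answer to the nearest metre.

Observed coordinate differences: Δφ = +0.00398°, Δλ = -0.00309°.
Converting to metres (1° lat = 111000 m, cos φ = 0.897184): observed ΔN = 441.8 m, observed ΔE = -307.7 m.
Subtracting the expected shift leaves a residual of 441.8 − (448) = -6.2 m north and -307.7 − (-290) = -17.7 m east.
Residual distance = √((-6.2)² + (-17.7)²) = 18.8 m.

19 m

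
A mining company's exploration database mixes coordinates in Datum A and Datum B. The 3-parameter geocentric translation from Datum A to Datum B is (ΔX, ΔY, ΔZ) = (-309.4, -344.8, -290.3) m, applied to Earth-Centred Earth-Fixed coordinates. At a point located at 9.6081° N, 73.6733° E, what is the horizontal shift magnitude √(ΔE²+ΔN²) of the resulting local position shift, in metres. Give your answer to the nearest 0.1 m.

294.7 m

The local east axis at (φ, λ) is (−sin λ, cos λ, 0), so ΔE = −sin(73.6733°)·(-309.4) + cos(73.6733°)·(-344.8) = 200.00 m.
The local north axis is (−sin φ cos λ, −sin φ sin λ, cos φ), giving ΔN = 14.517 + 55.229 − 286.228 = -216.48 m.
Horizontal magnitude = √(ΔE² + ΔN²) = √(200.00² + (-216.48)²) = 294.72 m.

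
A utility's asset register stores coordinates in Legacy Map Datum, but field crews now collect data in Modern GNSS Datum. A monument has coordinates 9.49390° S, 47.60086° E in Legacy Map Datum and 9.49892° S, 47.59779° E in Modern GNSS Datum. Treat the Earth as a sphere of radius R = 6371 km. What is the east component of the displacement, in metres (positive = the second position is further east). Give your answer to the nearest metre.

Δφ = -9.49892° − -9.49390° = -0.00502°; Δλ = 47.59779° − 47.60086° = -0.00307°.
1° along a meridian = πR/180 = 111195 m.
ΔN = Δφ × 111195 = -558.2 m; ΔE = Δλ × 111195 × cos(-9.49390°) = -0.00307 × 111195 × 0.986303 = -336.7 m.

ΔE = -337 m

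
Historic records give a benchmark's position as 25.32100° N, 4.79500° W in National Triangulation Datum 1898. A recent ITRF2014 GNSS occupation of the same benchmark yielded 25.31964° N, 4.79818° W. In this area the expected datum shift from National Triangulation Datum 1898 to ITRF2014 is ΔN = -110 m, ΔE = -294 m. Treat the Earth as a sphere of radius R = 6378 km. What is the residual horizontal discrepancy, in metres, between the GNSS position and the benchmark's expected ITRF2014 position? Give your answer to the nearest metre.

Observed coordinate differences: Δφ = -0.00136°, Δλ = -0.00318°.
Converting to metres (1° lat = 111317 m, cos φ = 0.903926): observed ΔN = -151.4 m, observed ΔE = -320.0 m.
Subtracting the expected shift leaves a residual of -151.4 − (-110) = -41.4 m north and -320.0 − (-294) = -26.0 m east.
Residual distance = √((-41.4)² + (-26.0)²) = 48.9 m.

49 m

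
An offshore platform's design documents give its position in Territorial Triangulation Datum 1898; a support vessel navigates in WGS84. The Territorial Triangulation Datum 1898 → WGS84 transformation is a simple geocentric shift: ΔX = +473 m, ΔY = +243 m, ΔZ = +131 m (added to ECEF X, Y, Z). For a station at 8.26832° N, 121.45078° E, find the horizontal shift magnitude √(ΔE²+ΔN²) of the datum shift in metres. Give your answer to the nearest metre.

The local east axis at (φ, λ) is (−sin λ, cos λ, 0), so ΔE = −sin(121.45078°)·473 + cos(121.45078°)·243 = -530.30 m.
The local north axis is (−sin φ cos λ, −sin φ sin λ, cos φ), giving ΔN = 35.491 − 29.812 + 129.638 = 135.32 m.
Horizontal magnitude = √(ΔE² + ΔN²) = √((-530.30)² + 135.32²) = 547.29 m.

547 m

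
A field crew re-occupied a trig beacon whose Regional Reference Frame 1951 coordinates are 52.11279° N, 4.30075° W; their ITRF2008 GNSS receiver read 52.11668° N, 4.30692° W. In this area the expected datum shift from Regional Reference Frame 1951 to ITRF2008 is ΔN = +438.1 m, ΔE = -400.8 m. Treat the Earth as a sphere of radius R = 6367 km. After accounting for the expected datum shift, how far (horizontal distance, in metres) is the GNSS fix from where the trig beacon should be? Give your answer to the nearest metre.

21 m

Observed coordinate differences: Δφ = +0.00389°, Δλ = -0.00617°.
Converting to metres (1° lat = 111125 m, cos φ = 0.614109): observed ΔN = 432.3 m, observed ΔE = -421.1 m.
Subtracting the expected shift leaves a residual of 432.3 − (438.1) = -5.8 m north and -421.1 − (-400.8) = -20.3 m east.
Residual distance = √((-5.8)² + (-20.3)²) = 21.1 m.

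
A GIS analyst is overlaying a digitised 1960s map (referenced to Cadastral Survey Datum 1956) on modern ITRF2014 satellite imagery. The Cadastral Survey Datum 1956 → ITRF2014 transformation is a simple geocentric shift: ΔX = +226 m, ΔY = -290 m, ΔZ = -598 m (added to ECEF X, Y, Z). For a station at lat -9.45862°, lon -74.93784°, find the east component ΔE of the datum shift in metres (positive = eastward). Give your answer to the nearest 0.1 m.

ΔE = 142.9 m

At φ = -9.45862°, λ = -74.93784°: sin φ = -0.164335, cos φ = 0.986405, sin λ = -0.965644, cos λ = 0.259867.
ΔE = −sin λ·ΔX + cos λ·ΔY = −(-0.965644)·(226) + (0.259867)·(-290) = 142.87 m.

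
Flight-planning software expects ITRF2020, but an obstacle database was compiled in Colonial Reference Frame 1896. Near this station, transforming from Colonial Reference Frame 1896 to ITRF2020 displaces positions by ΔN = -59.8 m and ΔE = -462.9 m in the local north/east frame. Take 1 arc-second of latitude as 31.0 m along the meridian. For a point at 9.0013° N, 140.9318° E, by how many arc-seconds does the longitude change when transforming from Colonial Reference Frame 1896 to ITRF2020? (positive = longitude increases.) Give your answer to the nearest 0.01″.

At latitude 9.0013°, cos φ = 0.987685.
1″ of longitude at this latitude = 31.00 × cos φ = 30.6182 m, so Δλ = -462.9 / 30.6182 = -15.118″.

Δλ = -15.12″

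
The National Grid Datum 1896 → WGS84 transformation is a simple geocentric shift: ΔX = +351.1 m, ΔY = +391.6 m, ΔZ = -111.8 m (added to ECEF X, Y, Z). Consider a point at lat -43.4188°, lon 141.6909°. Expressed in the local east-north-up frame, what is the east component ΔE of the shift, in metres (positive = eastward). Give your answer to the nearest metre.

At φ = -43.4188°, λ = 141.6909°: sin φ = -0.687326, cos φ = 0.726349, sin λ = 0.619904, cos λ = -0.784678.
ΔE = −sin λ·ΔX + cos λ·ΔY = −(0.619904)·(351.1) + (-0.784678)·(391.6) = -524.93 m.

ΔE = -525 m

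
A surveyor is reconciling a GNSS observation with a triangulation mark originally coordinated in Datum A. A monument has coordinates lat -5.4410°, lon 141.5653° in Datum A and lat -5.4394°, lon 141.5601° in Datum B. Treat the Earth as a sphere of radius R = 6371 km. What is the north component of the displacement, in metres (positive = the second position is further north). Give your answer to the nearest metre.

ΔN = 178 m

Δφ = -5.4394° − -5.4410° = +0.0016°; Δλ = 141.5601° − 141.5653° = -0.0052°.
1° along a meridian = πR/180 = 111195 m.
ΔN = Δφ × 111195 = 177.9 m; ΔE = Δλ × 111195 × cos(-5.4410°) = -0.0052 × 111195 × 0.995494 = -575.6 m.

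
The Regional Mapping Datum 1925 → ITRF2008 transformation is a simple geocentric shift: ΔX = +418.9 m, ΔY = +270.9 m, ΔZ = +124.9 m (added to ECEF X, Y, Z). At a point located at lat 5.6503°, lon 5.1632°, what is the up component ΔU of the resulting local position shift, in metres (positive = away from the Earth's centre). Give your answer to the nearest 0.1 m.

At φ = 5.6503°, λ = 5.1632°: sin φ = 0.098457, cos φ = 0.995141, sin λ = 0.089993, cos λ = 0.995942.
ΔU = cos φ cos λ·ΔX + cos φ sin λ·ΔY + sin φ·ΔZ = (0.995141)(0.995942)(418.9) + (0.995141)(0.089993)(270.9) + (0.098457)(124.9) = 451.73 m.

ΔU = 451.7 m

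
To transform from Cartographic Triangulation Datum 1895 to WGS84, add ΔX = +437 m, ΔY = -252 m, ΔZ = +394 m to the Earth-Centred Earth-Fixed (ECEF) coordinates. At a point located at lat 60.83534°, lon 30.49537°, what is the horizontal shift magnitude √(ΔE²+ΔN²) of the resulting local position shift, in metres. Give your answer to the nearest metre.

440 m

The local east axis at (φ, λ) is (−sin λ, cos λ, 0), so ΔE = −sin(30.49537°)·437 + cos(30.49537°)·(-252) = -438.90 m.
The local north axis is (−sin φ cos λ, −sin φ sin λ, cos φ), giving ΔN = -328.812 + 111.670 + 192.005 = -25.14 m.
Horizontal magnitude = √(ΔE² + ΔN²) = √((-438.90)² + (-25.14)²) = 439.62 m.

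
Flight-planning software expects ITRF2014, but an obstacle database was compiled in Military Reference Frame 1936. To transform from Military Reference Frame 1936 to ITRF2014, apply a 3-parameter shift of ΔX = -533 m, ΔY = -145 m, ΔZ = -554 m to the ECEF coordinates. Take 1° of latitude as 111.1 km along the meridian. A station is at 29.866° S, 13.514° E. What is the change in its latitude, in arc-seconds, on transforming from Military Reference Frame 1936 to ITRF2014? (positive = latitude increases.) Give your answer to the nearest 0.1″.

Δφ = -24.5″

sin φ = -0.497973, cos φ = 0.867192, sin λ = 0.233683, cos λ = 0.972313.
North component: ΔN = −sin φ cos λ·ΔX − sin φ sin λ·ΔY + cos φ·ΔZ = −(-0.497973)(0.972313)(-533) − (-0.497973)(0.233683)(-145) + (0.867192)(-554) = -755.37 m.
1° of latitude spans 111100 m, so Δφ = -755.37 / 111100 × 3600 = -24.476″.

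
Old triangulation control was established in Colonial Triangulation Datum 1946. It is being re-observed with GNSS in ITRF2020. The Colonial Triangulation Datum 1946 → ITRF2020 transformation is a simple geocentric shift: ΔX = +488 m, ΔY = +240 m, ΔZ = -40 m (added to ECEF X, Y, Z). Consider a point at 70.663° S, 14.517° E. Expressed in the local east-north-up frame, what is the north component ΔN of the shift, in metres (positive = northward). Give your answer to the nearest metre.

The local north axis is (−sin φ cos λ, −sin φ sin λ, cos φ), giving ΔN = 445.769 + 56.766 − 13.245 = 489.29 m.

ΔN = 489 m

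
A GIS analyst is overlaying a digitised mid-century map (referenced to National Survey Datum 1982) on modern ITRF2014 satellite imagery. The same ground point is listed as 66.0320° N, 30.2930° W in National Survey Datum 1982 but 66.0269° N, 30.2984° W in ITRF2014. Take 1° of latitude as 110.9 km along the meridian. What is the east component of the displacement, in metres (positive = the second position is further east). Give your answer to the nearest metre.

Δφ = 66.0269° − 66.0320° = -0.0051°; Δλ = -30.2984° − -30.2930° = -0.0054°.
ΔN = Δφ × 110900 = -565.6 m; ΔE = Δλ × 110900 × cos(66.0320°) = -0.0054 × 110900 × 0.406226 = -243.3 m.

ΔE = -243 m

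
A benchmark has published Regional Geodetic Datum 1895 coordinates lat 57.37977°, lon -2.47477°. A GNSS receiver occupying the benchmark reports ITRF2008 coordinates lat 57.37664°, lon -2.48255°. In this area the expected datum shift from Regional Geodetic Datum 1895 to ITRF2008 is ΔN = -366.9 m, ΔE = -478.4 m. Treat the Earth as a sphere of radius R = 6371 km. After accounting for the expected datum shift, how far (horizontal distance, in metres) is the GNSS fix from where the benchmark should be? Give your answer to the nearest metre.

Observed coordinate differences: Δφ = -0.00313°, Δλ = -0.00778°.
Converting to metres (1° lat = 111195 m, cos φ = 0.539068): observed ΔN = -348.0 m, observed ΔE = -466.3 m.
Subtracting the expected shift leaves a residual of -348.0 − (-366.9) = 18.9 m north and -466.3 − (-478.4) = 12.1 m east.
Residual distance = √(18.9² + 12.1²) = 22.4 m.

22 m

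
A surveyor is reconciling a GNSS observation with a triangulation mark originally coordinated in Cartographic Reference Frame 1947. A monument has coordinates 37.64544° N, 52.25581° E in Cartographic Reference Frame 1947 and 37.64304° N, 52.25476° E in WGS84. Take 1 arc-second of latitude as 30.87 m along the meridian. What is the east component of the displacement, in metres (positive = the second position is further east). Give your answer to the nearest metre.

Δφ = 37.64304° − 37.64544° = -0.00240°; Δλ = 52.25476° − 52.25581° = -0.00105°.
1° of latitude = 3600 × 30.87 = 111132 m.
ΔN = Δφ × 111132 = -266.7 m; ΔE = Δλ × 111132 × cos(37.64544°) = -0.00105 × 111132 × 0.791806 = -92.4 m.

ΔE = -92 m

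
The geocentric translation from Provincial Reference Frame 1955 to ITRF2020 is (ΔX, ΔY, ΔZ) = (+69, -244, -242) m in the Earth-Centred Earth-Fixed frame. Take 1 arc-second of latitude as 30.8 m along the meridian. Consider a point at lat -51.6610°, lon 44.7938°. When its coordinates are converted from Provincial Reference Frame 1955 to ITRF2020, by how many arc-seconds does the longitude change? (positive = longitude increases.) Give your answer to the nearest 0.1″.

Δλ = -11.6″

sin φ = -0.784354, cos φ = 0.620313, sin λ = 0.704557, cos λ = 0.709647.
East component: ΔE = −sin λ·ΔX + cos λ·ΔY = −(0.704557)(69) + (0.709647)(-244) = -221.77 m.
1° of latitude spans 3600 × 30.80 = 110880 m; at latitude φ, 1° of longitude spans that × cos φ = 68780.3 m, so Δλ = -221.77 / 68780.3 × 3600 = -11.607″.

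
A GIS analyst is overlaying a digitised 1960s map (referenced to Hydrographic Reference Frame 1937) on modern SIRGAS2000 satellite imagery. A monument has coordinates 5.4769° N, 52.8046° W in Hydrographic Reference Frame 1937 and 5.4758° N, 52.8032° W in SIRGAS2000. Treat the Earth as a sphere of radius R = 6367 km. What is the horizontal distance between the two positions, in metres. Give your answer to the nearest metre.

197 m

Δφ = 5.4758° − 5.4769° = -0.0011°; Δλ = -52.8032° − -52.8046° = +0.0014°.
1° along a meridian = πR/180 = 111125 m.
ΔN = Δφ × 111125 = -122.2 m; ΔE = Δλ × 111125 × cos(5.4769°) = +0.0014 × 111125 × 0.995435 = 154.9 m.
Distance = √(ΔE² + ΔN²) = √(154.9² + (-122.2)²) = 197.3 m.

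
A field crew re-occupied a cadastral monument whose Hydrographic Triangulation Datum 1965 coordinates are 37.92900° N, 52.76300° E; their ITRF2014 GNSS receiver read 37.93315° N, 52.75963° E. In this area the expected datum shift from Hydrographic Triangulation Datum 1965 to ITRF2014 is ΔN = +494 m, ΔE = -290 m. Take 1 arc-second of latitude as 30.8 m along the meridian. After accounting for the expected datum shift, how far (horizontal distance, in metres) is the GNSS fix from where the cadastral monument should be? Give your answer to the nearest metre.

Observed coordinate differences: Δφ = +0.00415°, Δλ = -0.00337°.
Converting to metres (1° lat = 110880 m, cos φ = 0.788773): observed ΔN = 460.2 m, observed ΔE = -294.7 m.
Subtracting the expected shift leaves a residual of 460.2 − (494) = -33.8 m north and -294.7 − (-290) = -4.7 m east.
Residual distance = √((-33.8)² + (-4.7)²) = 34.2 m.

34 m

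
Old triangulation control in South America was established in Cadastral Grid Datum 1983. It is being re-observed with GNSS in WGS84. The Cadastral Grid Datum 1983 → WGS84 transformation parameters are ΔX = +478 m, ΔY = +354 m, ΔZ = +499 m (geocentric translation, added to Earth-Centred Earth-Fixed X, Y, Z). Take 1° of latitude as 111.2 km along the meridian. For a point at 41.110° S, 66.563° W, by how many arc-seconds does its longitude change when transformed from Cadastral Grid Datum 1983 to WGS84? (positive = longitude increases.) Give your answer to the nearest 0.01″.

sin φ = -0.657507, cos φ = 0.753449, sin λ = -0.917498, cos λ = 0.397740.
East component: ΔE = −sin λ·ΔX + cos λ·ΔY = −(-0.917498)(478) + (0.397740)(354) = 579.36 m.
1° of latitude spans 111200 m; at latitude φ, 1° of longitude spans that × cos φ = 83783.5 m, so Δλ = 579.36 / 83783.5 × 3600 = 24.894″.

Δλ = 24.89″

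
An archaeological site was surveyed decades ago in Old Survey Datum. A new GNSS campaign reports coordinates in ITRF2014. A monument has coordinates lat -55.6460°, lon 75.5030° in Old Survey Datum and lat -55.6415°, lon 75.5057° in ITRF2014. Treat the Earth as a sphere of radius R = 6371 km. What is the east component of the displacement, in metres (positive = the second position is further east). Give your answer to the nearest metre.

ΔE = 169 m

Δφ = -55.6415° − -55.6460° = +0.0045°; Δλ = 75.5057° − 75.5030° = +0.0027°.
1° along a meridian = πR/180 = 111195 m.
ΔN = Δφ × 111195 = 500.4 m; ΔE = Δλ × 111195 × cos(-55.6460°) = +0.0027 × 111195 × 0.564304 = 169.4 m.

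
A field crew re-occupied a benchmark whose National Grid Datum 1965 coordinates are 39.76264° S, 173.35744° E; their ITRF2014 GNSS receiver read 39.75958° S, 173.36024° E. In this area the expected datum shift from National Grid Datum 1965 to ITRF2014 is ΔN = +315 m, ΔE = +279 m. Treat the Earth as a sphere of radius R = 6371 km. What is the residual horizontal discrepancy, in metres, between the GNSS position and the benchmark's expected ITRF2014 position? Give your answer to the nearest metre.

47 m

Observed coordinate differences: Δφ = +0.00306°, Δλ = +0.00280°.
Converting to metres (1° lat = 111195 m, cos φ = 0.768701): observed ΔN = 340.3 m, observed ΔE = 239.3 m.
Subtracting the expected shift leaves a residual of 340.3 − (315) = 25.3 m north and 239.3 − (279) = -39.7 m east.
Residual distance = √(25.3² + (-39.7)²) = 47.0 m.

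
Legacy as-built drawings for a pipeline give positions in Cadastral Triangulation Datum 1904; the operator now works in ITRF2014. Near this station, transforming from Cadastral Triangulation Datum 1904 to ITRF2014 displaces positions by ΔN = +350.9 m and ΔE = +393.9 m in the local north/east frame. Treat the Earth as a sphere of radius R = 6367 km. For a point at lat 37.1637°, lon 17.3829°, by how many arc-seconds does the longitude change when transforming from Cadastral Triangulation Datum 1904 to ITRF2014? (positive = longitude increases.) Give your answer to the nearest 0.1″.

Δλ = 16.0″

At latitude 37.1637°, cos φ = 0.796913.
One radian of longitude at latitude φ spans R cos φ, so Δλ = ΔE / (R cos φ) = 393.9 / (6367000 × 0.796913) = 7.7632e-05 rad = 16.013″.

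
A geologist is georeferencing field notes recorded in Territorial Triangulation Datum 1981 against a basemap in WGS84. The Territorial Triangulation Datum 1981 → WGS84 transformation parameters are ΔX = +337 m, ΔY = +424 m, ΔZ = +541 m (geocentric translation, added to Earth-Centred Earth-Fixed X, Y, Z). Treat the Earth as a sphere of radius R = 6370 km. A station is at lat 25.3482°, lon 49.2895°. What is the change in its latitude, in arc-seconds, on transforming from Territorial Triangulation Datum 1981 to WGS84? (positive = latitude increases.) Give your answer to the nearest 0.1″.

Δφ = 8.3″

sin φ = 0.428118, cos φ = 0.903723, sin λ = 0.758015, cos λ = 0.652237.
North component: ΔN = −sin φ cos λ·ΔX − sin φ sin λ·ΔY + cos φ·ΔZ = −(0.428118)(0.652237)(337) − (0.428118)(0.758015)(424) + (0.903723)(541) = 257.22 m.
1° of latitude spans πR/180 = 111177 m, so Δφ = 257.22 / 111177 × 3600 = 8.329″.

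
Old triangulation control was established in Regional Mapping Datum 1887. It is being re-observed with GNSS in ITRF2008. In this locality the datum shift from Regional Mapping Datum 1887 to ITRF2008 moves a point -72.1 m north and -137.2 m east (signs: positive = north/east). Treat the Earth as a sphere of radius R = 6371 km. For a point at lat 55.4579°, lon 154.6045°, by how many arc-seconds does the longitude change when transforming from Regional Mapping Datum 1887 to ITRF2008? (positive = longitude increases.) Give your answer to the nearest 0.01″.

Δλ = -7.83″

At latitude 55.4579°, cos φ = 0.567012.
One radian of longitude at latitude φ spans R cos φ, so Δλ = ΔE / (R cos φ) = -137.2 / (6371000 × 0.567012) = -3.7980e-05 rad = -7.834″.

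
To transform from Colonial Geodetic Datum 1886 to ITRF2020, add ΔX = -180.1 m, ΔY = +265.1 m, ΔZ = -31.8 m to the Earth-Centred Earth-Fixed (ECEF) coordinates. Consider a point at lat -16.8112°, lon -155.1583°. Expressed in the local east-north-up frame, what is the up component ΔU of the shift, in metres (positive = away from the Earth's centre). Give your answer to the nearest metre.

ΔU = 59 m

The local up (radial) axis is (cos φ cos λ, cos φ sin λ, sin φ), giving ΔU = 156.451 − 106.612 + 9.197 = 59.04 m.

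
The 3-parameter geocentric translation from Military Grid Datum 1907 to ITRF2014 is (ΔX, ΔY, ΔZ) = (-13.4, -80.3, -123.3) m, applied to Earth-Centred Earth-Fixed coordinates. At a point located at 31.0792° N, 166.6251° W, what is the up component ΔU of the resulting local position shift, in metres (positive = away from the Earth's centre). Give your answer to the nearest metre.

At φ = 31.0792°, λ = -166.6251°: sin φ = 0.516222, cos φ = 0.856455, sin λ = -0.231322, cos λ = -0.972877.
ΔU = cos φ cos λ·ΔX + cos φ sin λ·ΔY + sin φ·ΔZ = (0.856455)(-0.972877)(-13.4) + (0.856455)(-0.231322)(-80.3) + (0.516222)(-123.3) = -36.58 m.

ΔU = -37 m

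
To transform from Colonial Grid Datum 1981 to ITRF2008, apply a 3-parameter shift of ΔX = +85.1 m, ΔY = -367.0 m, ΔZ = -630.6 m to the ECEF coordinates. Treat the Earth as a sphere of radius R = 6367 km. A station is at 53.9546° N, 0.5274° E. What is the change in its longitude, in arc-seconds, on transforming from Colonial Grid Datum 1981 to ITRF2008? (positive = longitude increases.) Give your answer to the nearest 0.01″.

Δλ = -20.25″

sin φ = 0.808551, cos φ = 0.588426, sin λ = 0.009205, cos λ = 0.999958.
East component: ΔE = −sin λ·ΔX + cos λ·ΔY = −(0.009205)(85.1) + (0.999958)(-367.0) = -367.77 m.
1° of latitude spans πR/180 = 111125 m; at latitude φ, 1° of longitude spans that × cos φ = 65388.9 m, so Δλ = -367.77 / 65388.9 × 3600 = -20.248″.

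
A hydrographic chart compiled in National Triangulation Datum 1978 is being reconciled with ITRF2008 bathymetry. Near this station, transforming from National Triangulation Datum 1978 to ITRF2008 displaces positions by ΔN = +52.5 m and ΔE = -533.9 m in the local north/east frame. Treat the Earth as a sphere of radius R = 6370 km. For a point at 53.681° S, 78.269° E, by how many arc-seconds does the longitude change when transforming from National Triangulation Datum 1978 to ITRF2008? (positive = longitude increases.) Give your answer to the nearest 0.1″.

At latitude -53.681°, cos φ = 0.592280.
One radian of longitude at latitude φ spans R cos φ, so Δλ = ΔE / (R cos φ) = -533.9 / (6370000 × 0.592280) = -1.4151e-04 rad = -29.189″.

Δλ = -29.2″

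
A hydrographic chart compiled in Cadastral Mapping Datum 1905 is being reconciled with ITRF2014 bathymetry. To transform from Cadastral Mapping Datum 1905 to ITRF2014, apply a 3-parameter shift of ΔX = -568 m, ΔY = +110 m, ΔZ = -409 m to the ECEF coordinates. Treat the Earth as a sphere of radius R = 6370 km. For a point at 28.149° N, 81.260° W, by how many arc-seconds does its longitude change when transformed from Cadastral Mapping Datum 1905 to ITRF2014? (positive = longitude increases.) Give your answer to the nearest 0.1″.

sin φ = 0.471766, cos φ = 0.881724, sin λ = -0.988388, cos λ = 0.151951.
East component: ΔE = −sin λ·ΔX + cos λ·ΔY = −(-0.988388)(-568) + (0.151951)(110) = -544.69 m.
1° of latitude spans πR/180 = 111177 m; at latitude φ, 1° of longitude spans that × cos φ = 98027.8 m, so Δλ = -544.69 / 98027.8 × 3600 = -20.003″.

Δλ = -20.0″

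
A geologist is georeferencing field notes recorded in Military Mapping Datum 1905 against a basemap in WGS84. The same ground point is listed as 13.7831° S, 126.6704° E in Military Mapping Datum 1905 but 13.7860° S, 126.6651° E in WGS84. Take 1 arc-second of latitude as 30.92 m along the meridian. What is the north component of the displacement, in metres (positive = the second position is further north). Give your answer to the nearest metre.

Δφ = -13.7860° − -13.7831° = -0.0029°; Δλ = 126.6651° − 126.6704° = -0.0053°.
1° of latitude = 3600 × 30.92 = 111312 m.
ΔN = Δφ × 111312 = -322.8 m; ΔE = Δλ × 111312 × cos(-13.7831°) = -0.0053 × 111312 × 0.971205 = -573.0 m.

ΔN = -323 m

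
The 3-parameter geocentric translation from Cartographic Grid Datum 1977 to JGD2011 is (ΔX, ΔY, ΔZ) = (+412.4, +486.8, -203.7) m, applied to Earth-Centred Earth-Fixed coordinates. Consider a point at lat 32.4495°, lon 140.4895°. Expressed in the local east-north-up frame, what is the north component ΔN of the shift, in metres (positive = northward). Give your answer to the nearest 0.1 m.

ΔN = -167.4 m

The local north axis is (−sin φ cos λ, −sin φ sin λ, cos φ), giving ΔN = 170.716 − 166.178 − 171.895 = -167.36 m.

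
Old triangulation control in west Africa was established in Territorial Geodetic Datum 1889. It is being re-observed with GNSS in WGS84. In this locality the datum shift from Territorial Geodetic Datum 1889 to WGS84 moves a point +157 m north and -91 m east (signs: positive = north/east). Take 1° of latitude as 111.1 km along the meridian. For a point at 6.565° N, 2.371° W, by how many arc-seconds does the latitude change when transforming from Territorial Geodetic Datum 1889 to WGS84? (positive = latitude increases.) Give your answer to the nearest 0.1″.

Δφ = 5.1″

1° of latitude = 111.1 km, so Δφ = 157.0 / 111100 = 0.0014131° = 5.087″.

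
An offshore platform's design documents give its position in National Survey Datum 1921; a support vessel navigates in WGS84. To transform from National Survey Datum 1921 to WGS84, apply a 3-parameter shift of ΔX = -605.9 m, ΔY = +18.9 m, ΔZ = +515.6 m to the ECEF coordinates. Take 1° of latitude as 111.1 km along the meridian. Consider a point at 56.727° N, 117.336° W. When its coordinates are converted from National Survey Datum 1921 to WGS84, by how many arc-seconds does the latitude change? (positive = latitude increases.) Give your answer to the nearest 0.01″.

Δφ = 2.08″

sin φ = 0.836066, cos φ = 0.548629, sin λ = -0.888329, cos λ = -0.459208.
North component: ΔN = −sin φ cos λ·ΔX − sin φ sin λ·ΔY + cos φ·ΔZ = −(0.836066)(-0.459208)(-605.9) − (0.836066)(-0.888329)(18.9) + (0.548629)(515.6) = 64.29 m.
1° of latitude spans 111100 m, so Δφ = 64.29 / 111100 × 3600 = 2.083″.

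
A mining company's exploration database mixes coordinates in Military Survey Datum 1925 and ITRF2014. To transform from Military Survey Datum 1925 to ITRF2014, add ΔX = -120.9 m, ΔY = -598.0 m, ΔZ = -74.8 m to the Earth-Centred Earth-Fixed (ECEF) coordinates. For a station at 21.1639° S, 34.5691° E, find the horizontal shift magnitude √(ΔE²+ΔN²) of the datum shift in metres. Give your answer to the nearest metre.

481 m

The local east axis at (φ, λ) is (−sin λ, cos λ, 0), so ΔE = −sin(34.5691°)·(-120.9) + cos(34.5691°)·(-598.0) = -423.82 m.
The local north axis is (−sin φ cos λ, −sin φ sin λ, cos φ), giving ΔN = -35.943 − 122.502 − 69.755 = -228.20 m.
Horizontal magnitude = √(ΔE² + ΔN²) = √((-423.82)² + (-228.20)²) = 481.35 m.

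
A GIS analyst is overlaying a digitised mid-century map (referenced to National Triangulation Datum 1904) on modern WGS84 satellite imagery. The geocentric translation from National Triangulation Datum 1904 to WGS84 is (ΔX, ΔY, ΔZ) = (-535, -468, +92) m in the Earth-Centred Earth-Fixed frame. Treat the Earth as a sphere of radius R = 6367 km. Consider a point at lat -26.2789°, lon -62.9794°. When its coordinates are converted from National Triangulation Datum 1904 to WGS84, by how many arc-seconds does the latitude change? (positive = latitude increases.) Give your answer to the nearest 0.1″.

sin φ = -0.442741, cos φ = 0.896650, sin λ = -0.890843, cos λ = 0.454311.
North component: ΔN = −sin φ cos λ·ΔX − sin φ sin λ·ΔY + cos φ·ΔZ = −(-0.442741)(0.454311)(-535) − (-0.442741)(-0.890843)(-468) + (0.896650)(92) = 159.47 m.
1° of latitude spans πR/180 = 111125 m, so Δφ = 159.47 / 111125 × 3600 = 5.166″.

Δφ = 5.2″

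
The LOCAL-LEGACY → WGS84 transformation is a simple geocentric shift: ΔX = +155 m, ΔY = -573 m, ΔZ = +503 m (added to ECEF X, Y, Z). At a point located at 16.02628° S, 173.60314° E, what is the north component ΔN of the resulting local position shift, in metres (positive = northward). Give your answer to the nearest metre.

At φ = -16.02628°, λ = 173.60314°: sin φ = -0.276078, cos φ = 0.961135, sin λ = 0.111414, cos λ = -0.993774.
ΔN = −sin φ cos λ·ΔX − sin φ sin λ·ΔY + cos φ·ΔZ = −(-0.276078)(-0.993774)(155) − (-0.276078)(0.111414)(-573) + (0.961135)(503) = 423.30 m.

ΔN = 423 m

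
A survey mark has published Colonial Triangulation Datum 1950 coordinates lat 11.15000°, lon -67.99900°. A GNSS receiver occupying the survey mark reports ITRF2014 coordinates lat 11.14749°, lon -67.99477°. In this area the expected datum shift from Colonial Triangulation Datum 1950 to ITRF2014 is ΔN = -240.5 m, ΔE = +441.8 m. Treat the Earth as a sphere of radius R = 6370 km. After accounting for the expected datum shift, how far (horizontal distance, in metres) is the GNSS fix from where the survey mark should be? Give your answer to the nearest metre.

Observed coordinate differences: Δφ = -0.00251°, Δλ = +0.00423°.
Converting to metres (1° lat = 111177 m, cos φ = 0.981124): observed ΔN = -279.1 m, observed ΔE = 461.4 m.
Subtracting the expected shift leaves a residual of -279.1 − (-240.5) = -38.6 m north and 461.4 − (441.8) = 19.6 m east.
Residual distance = √((-38.6)² + 19.6²) = 43.3 m.

43 m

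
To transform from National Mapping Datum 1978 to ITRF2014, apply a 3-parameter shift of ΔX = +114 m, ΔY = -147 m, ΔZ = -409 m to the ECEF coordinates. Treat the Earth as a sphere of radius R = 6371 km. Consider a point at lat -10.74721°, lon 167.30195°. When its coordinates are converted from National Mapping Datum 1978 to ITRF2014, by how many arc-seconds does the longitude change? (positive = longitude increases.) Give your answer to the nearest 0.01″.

Δλ = 3.90″

sin φ = -0.186476, cos φ = 0.982459, sin λ = 0.219813, cos λ = -0.975542.
East component: ΔE = −sin λ·ΔX + cos λ·ΔY = −(0.219813)(114) + (-0.975542)(-147) = 118.35 m.
1° of latitude spans πR/180 = 111195 m; at latitude φ, 1° of longitude spans that × cos φ = 109244.5 m, so Δλ = 118.35 / 109244.5 × 3600 = 3.900″.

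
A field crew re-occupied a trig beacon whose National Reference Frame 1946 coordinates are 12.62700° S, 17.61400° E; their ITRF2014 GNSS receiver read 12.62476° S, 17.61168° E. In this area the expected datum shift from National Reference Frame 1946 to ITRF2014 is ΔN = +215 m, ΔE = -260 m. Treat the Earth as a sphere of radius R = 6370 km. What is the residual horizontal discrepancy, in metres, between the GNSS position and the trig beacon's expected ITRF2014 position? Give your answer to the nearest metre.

Observed coordinate differences: Δφ = +0.00224°, Δλ = -0.00232°.
Converting to metres (1° lat = 111177 m, cos φ = 0.975814): observed ΔN = 249.0 m, observed ΔE = -251.7 m.
Subtracting the expected shift leaves a residual of 249.0 − (215) = 34.0 m north and -251.7 − (-260) = 8.3 m east.
Residual distance = √(34.0² + 8.3²) = 35.0 m.

35 m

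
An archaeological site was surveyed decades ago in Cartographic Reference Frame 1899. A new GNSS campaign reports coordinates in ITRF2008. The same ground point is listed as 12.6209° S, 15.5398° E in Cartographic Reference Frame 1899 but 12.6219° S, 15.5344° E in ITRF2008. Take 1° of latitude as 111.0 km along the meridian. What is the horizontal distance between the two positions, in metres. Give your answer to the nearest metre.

595 m

Δφ = -12.6219° − -12.6209° = -0.0010°; Δλ = 15.5344° − 15.5398° = -0.0054°.
ΔN = Δφ × 111000 = -111.0 m; ΔE = Δλ × 111000 × cos(-12.6209°) = -0.0054 × 111000 × 0.975837 = -584.9 m.
Distance = √(ΔE² + ΔN²) = √((-584.9)² + (-111.0)²) = 595.4 m.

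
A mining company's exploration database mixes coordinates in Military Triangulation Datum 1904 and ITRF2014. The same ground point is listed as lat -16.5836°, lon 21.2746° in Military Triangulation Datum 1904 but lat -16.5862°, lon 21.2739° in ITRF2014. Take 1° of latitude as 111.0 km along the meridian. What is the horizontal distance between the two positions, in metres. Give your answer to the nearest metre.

Δφ = -16.5862° − -16.5836° = -0.0026°; Δλ = 21.2739° − 21.2746° = -0.0007°.
ΔN = Δφ × 111000 = -288.6 m; ΔE = Δλ × 111000 × cos(-16.5836°) = -0.0007 × 111000 × 0.958404 = -74.5 m.
Distance = √(ΔE² + ΔN²) = √((-74.5)² + (-288.6)²) = 298.1 m.

298 m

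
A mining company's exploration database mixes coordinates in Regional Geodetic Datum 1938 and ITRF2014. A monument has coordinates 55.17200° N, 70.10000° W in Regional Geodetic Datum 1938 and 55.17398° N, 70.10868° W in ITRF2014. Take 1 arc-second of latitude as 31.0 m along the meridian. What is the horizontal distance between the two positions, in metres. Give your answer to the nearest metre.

596 m

Δφ = 55.17398° − 55.17200° = +0.00198°; Δλ = -70.10868° − -70.10000° = -0.00868°.
1° of latitude = 3600 × 31.00 = 111600 m.
ΔN = Δφ × 111600 = 221.0 m; ΔE = Δλ × 111600 × cos(55.17200°) = -0.00868 × 111600 × 0.571115 = -553.2 m.
Distance = √(ΔE² + ΔN²) = √((-553.2)² + 221.0²) = 595.7 m.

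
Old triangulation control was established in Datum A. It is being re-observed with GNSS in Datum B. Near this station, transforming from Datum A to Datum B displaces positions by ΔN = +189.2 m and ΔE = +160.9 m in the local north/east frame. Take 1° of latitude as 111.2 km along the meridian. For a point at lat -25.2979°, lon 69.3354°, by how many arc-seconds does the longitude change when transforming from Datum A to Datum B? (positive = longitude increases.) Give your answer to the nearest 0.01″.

Δλ = 5.76″

At latitude -25.2979°, cos φ = 0.904098.
1° of longitude at this latitude = 111.2 × cos φ = 100.54 km, so Δλ = 160.9 / 100535.7 = 0.0016004° = 5.762″.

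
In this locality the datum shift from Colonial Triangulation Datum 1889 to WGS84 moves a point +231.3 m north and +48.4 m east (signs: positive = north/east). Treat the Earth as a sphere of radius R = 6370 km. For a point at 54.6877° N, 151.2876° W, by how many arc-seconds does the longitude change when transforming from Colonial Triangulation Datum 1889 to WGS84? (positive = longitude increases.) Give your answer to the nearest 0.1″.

At latitude 54.6877°, cos φ = 0.578033.
One radian of longitude at latitude φ spans R cos φ, so Δλ = ΔE / (R cos φ) = 48.4 / (6370000 × 0.578033) = 1.3145e-05 rad = 2.711″.

Δλ = 2.7″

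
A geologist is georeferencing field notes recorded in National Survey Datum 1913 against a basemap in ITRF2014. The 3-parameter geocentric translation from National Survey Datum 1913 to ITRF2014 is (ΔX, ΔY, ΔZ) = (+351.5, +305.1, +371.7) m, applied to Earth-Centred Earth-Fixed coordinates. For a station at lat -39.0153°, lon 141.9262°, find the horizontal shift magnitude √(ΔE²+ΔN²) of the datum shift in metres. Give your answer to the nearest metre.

At φ = -39.0153°, λ = 141.9262°: sin φ = -0.629528, cos φ = 0.776978, sin λ = 0.616676, cos λ = -0.787217.
ΔE = −sin λ·ΔX + cos λ·ΔY = −(0.616676)·(351.5) + (-0.787217)·(305.1) = -456.94 m.
ΔN = −sin φ cos λ·ΔX − sin φ sin λ·ΔY + cos φ·ΔZ = −(-0.629528)(-0.787217)(351.5) − (-0.629528)(0.616676)(305.1) + (0.776978)(371.7) = 233.05 m.
Horizontal magnitude = √(ΔE² + ΔN²) = √((-456.94)² + 233.05²) = 512.94 m.

513 m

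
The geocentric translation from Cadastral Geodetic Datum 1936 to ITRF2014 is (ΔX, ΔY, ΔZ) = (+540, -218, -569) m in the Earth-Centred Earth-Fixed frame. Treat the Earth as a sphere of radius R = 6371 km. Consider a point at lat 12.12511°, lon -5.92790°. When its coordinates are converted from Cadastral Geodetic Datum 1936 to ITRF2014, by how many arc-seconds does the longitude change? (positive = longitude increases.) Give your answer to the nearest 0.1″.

sin φ = 0.210047, cos φ = 0.977691, sin λ = -0.103277, cos λ = 0.994653.
East component: ΔE = −sin λ·ΔX + cos λ·ΔY = −(-0.103277)(540) + (0.994653)(-218) = -161.06 m.
1° of latitude spans πR/180 = 111195 m; at latitude φ, 1° of longitude spans that × cos φ = 108714.3 m, so Δλ = -161.06 / 108714.3 × 3600 = -5.334″.

Δλ = -5.3″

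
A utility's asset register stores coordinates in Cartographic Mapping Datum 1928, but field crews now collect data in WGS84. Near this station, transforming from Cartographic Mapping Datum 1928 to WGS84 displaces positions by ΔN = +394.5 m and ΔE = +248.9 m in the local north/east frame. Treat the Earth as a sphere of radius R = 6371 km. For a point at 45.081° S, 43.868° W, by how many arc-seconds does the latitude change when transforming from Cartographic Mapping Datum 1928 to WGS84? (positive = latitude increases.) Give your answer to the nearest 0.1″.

Δφ = 12.8″

On a sphere of radius R, 1 rad of latitude = R, so Δφ = ΔN / R = 394.5 / 6371000 = 6.1921e-05 rad = 12.772″.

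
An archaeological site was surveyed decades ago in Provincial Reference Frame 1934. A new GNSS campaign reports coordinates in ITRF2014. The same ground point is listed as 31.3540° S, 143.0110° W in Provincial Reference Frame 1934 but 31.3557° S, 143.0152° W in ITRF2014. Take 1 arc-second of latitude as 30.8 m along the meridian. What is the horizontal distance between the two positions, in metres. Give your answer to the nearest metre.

440 m

Δφ = -31.3557° − -31.3540° = -0.0017°; Δλ = -143.0152° − -143.0110° = -0.0042°.
1° of latitude = 3600 × 30.80 = 110880 m.
ΔN = Δφ × 110880 = -188.5 m; ΔE = Δλ × 110880 × cos(-31.3540°) = -0.0042 × 110880 × 0.853969 = -397.7 m.
Distance = √(ΔE² + ΔN²) = √((-397.7)² + (-188.5)²) = 440.1 m.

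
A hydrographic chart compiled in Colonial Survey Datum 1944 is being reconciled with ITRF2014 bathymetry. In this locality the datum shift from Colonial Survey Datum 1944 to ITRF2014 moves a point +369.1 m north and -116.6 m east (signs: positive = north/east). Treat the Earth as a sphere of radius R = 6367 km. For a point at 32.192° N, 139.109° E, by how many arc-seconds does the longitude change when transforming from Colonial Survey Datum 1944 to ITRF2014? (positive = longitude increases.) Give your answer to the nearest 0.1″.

Δλ = -4.5″

At latitude 32.192°, cos φ = 0.846268.
One radian of longitude at latitude φ spans R cos φ, so Δλ = ΔE / (R cos φ) = -116.6 / (6367000 × 0.846268) = -2.1640e-05 rad = -4.464″.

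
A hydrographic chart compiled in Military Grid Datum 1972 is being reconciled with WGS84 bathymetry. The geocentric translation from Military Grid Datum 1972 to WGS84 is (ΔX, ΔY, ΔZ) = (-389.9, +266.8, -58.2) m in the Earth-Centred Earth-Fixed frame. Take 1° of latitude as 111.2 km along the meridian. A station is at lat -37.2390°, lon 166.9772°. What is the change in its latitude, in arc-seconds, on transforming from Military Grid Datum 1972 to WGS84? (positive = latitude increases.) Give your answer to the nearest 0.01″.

Δφ = 7.12″

sin φ = -0.605141, cos φ = 0.796118, sin λ = 0.225339, cos λ = -0.974280.
North component: ΔN = −sin φ cos λ·ΔX − sin φ sin λ·ΔY + cos φ·ΔZ = −(-0.605141)(-0.974280)(-389.9) − (-0.605141)(0.225339)(266.8) + (0.796118)(-58.2) = 219.92 m.
1° of latitude spans 111200 m, so Δφ = 219.92 / 111200 × 3600 = 7.120″.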